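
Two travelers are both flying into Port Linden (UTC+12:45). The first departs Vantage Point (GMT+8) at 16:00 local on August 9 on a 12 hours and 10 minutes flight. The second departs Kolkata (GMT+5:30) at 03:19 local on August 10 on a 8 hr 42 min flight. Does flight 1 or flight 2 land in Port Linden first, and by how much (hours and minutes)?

the first, by 10 hours 21 minutes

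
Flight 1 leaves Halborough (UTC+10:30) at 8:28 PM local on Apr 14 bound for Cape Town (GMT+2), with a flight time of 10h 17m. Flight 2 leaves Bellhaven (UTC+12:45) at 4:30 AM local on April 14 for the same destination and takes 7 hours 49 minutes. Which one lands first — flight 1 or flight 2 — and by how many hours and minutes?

Flight 1 in UTC: 8:28 PM − 10:30 = 9:58 AM on Apr 14.
+10 hours and 17 minutes → arrive 8:15 PM UTC on Apr 14.
Flight 2 in UTC: 4:30 AM − 12:45 = 3:45 PM on Apr 13.
+7 hours 49 minutes → arrive 11:34 PM UTC on Apr 13.
Flight 2 lands earlier by 20 hours 41 minutes.

the second, by 20 hours 41 minutes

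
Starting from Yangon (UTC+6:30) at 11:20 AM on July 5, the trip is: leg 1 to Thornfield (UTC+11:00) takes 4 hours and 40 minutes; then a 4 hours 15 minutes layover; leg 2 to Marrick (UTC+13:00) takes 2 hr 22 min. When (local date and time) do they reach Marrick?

5:07 AM on July 6

Convert departure to UTC: 11:20 AM − 6:30 = 4:50 AM UTC on Jul 5.
Add 4 hours 40 minutes leg 1 → 9:30 AM UTC.
Add 4 hours 15 minutes layover in Thornfield → 1:45 PM UTC.
Add 2 hours 22 minutes leg 2 → 4:07 PM UTC.
Marrick is UTC+13:00, so local arrival = 4:07 PM + 13:00 = 5:07 AM on Jul 6.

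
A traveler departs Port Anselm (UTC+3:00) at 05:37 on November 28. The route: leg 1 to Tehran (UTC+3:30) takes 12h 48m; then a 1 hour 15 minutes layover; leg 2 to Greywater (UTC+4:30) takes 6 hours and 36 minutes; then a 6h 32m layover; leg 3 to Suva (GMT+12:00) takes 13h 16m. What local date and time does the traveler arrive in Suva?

Convert departure to UTC: 05:37 − 3:00 = 02:37 UTC on Nov 28.
Add 12 hours 48 minutes leg 1 → 15:25 UTC.
Add 1 hour 15 minutes layover in Tehran → 16:40 UTC.
Add 6 hours and 36 minutes leg 2 → 23:16 UTC.
Add 6 hours and 32 minutes layover in Greywater → 05:48 UTC (Nov 29).
Add 13 hours and 16 minutes leg 3 → 19:04 UTC.
Suva is UTC+12:00, so local arrival = 19:04 + 12:00 = 07:04 on Nov 30.

07:04 on November 30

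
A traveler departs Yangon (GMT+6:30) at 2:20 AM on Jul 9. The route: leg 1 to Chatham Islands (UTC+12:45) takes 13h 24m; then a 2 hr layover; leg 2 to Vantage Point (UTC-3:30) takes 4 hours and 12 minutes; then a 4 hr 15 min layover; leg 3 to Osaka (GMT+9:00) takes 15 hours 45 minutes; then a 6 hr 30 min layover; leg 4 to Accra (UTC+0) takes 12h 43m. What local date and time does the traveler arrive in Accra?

Convert departure to UTC: 2:20 AM − 6:30 = 7:50 PM UTC on Jul 8.
Add 13 hours and 24 minutes leg 1 → 9:14 AM UTC (Jul 9).
Add 2 hours layover in Chatham Islands → 11:14 AM UTC.
Add 4 hours 12 minutes leg 2 → 3:26 PM UTC.
Add 4 hours and 15 minutes layover in Vantage Point → 7:41 PM UTC.
Add 15 hours 45 minutes leg 3 → 11:26 AM UTC (Jul 10).
Add 6 hours 30 minutes layover in Osaka → 5:56 PM UTC.
Add 12 hours and 43 minutes leg 4 → 6:39 AM UTC (Jul 11).
Accra is UTC+0, so local arrival is the same: 6:39 AM on Jul 11.

6:39 AM on July 11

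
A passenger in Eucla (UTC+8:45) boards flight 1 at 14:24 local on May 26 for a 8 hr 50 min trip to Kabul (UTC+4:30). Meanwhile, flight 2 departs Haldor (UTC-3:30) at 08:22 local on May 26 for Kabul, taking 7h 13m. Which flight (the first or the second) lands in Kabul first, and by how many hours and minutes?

Flight 1 in UTC: 14:24 − 8:45 = 05:39 on May 26.
+8 hours and 50 minutes → arrive 14:29 UTC on May 26.
Flight 2 in UTC: 08:22 + 3:30 = 11:52 on May 26.
+7 hours 13 minutes → arrive 19:05 UTC on May 26.
Flight 1 lands earlier by 4 hours 36 minutes.

the first, by 4 hours 36 minutes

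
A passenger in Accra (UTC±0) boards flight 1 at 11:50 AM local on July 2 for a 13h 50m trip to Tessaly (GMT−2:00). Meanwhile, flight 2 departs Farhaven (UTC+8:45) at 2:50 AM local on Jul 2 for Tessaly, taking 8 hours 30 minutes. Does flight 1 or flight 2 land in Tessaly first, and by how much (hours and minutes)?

Flight 1 departs at 11:50 AM UTC (Jul 2).
+13 hours 50 minutes → arrive 1:40 AM UTC on Jul 3.
Flight 2 in UTC: 2:50 AM − 8:45 = 6:05 PM on Jul 1.
+8 hours 30 minutes → arrive 2:35 AM UTC on Jul 2.
Flight 2 lands earlier by 23 hours 5 minutes.

the second, by 23 hours 5 minutes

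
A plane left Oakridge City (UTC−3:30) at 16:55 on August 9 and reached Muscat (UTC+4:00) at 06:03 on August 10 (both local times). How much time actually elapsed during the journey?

5 hours 38 minutes

Departure in UTC: 16:55 + 3:30 = 20:25 on Aug 9.
Arrival in UTC: 06:03 − 4:00 = 02:03 on Aug 10.
Elapsed = 02:03 − 20:25 (+1 day) = 5 hours 38 minutes.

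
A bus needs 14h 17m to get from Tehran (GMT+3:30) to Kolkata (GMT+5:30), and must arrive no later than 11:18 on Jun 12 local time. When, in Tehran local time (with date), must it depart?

Target arrival in UTC: 11:18 − 5:30 = 05:48 on Jun 12.
Subtract 14 hours 17 minutes → departure 15:31 UTC on Jun 11.
Tehran is UTC+3:30: 15:31 + 3:30 = 19:01 on Jun 11.

19:01 on June 11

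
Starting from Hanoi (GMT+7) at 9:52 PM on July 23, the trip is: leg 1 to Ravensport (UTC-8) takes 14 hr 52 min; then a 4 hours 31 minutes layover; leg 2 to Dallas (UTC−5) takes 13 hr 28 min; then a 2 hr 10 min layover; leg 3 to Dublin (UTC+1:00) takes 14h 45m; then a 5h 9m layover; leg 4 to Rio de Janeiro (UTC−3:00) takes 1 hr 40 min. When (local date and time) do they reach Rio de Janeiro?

Convert departure to UTC: 9:52 PM − 7:00 = 2:52 PM UTC on Jul 23.
Add 14 hours 52 minutes leg 1 → 5:44 AM UTC (Jul 24).
Add 4 hours 31 minutes layover in Ravensport → 10:15 AM UTC.
Add 13 hours and 28 minutes leg 2 → 11:43 PM UTC.
Add 2 hours and 10 minutes layover in Dallas → 1:53 AM UTC (Jul 25).
Add 14 hours and 45 minutes leg 3 → 4:38 PM UTC.
Add 5 hours and 9 minutes layover in Dublin → 9:47 PM UTC.
Add 1 hour and 40 minutes leg 4 → 11:27 PM UTC.
Rio de Janeiro is UTC−3:00, so local arrival = 11:27 PM − 3:00 = 8:27 PM on Jul 25.

8:27 PM on July 25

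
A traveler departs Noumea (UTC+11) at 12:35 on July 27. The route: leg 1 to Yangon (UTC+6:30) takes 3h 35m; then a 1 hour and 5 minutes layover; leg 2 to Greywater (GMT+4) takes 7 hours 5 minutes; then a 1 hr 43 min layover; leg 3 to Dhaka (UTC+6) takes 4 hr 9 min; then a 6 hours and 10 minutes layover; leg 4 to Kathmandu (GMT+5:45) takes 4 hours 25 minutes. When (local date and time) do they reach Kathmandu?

Convert departure to UTC: 12:35 − 11:00 = 01:35 UTC on Jul 27.
Add 3 hours and 35 minutes leg 1 → 05:10 UTC.
Add 1 hour and 5 minutes layover in Yangon → 06:15 UTC.
Add 7 hours 5 minutes leg 2 → 13:20 UTC.
Add 1 hour and 43 minutes layover in Greywater → 15:03 UTC.
Add 4 hours and 9 minutes leg 3 → 19:12 UTC.
Add 6 hours and 10 minutes layover in Dhaka → 01:22 UTC (Jul 28).
Add 4 hours and 25 minutes leg 4 → 05:47 UTC.
Kathmandu is UTC+5:45, so local arrival = 05:47 + 5:45 = 11:32 on Jul 28.

11:32 on July 28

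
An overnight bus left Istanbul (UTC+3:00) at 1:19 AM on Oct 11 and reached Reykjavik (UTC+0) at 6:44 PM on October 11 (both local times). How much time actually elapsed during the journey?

Departure in UTC: 1:19 AM − 3:00 = 10:19 PM on Oct 10.
Arrival is already UTC: 6:44 PM on Oct 11.
Elapsed = 6:44 PM − 10:19 PM (+1 day) = 20 hours 25 minutes.

20 hours 25 minutes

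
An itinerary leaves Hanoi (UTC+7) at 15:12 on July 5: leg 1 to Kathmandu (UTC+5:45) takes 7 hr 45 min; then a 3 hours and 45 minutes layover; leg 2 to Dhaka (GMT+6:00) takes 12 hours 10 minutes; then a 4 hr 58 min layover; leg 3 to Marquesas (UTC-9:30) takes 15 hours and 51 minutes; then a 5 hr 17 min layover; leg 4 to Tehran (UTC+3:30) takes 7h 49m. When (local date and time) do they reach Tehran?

Convert departure to UTC: 15:12 − 7:00 = 08:12 UTC on Jul 5.
Add 7 hours 45 minutes leg 1 → 15:57 UTC.
Add 3 hours and 45 minutes layover in Kathmandu → 19:42 UTC.
Add 12 hours 10 minutes leg 2 → 07:52 UTC (Jul 6).
Add 4 hours and 58 minutes layover in Dhaka → 12:50 UTC.
Add 15 hours 51 minutes leg 3 → 04:41 UTC (Jul 7).
Add 5 hours and 17 minutes layover in Marquesas → 09:58 UTC.
Add 7 hours and 49 minutes leg 4 → 17:47 UTC.
Tehran is UTC+3:30, so local arrival = 17:47 + 3:30 = 21:17 on Jul 7.

21:17 on July 7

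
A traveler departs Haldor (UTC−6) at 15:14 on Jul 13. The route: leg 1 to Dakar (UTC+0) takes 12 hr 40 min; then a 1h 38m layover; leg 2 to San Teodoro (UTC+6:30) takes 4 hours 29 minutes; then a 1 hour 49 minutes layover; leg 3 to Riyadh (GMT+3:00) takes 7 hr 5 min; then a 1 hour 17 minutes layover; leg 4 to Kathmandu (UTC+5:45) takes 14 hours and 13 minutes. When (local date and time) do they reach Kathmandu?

Convert departure to UTC: 15:14 + 6:00 = 21:14 UTC on Jul 13.
Add 12 hours 40 minutes leg 1 → 09:54 UTC (Jul 14).
Add 1 hour 38 minutes layover in Dakar → 11:32 UTC.
Add 4 hours 29 minutes leg 2 → 16:01 UTC.
Add 1 hour and 49 minutes layover in San Teodoro → 17:50 UTC.
Add 7 hours 5 minutes leg 3 → 00:55 UTC (Jul 15).
Add 1 hour 17 minutes layover in Riyadh → 02:12 UTC.
Add 14 hours and 13 minutes leg 4 → 16:25 UTC.
Kathmandu is UTC+5:45, so local arrival = 16:25 + 5:45 = 22:10 on Jul 15.

22:10 on Jul 15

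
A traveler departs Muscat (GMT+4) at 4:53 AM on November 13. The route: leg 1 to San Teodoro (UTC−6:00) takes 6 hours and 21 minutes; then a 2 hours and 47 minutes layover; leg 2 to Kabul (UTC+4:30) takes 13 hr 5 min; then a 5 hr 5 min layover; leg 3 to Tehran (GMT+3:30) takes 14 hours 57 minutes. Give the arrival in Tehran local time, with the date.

Convert departure to UTC: 4:53 AM − 4:00 = 12:53 AM UTC on Nov 13.
Add 6 hours and 21 minutes leg 1 → 7:14 AM UTC.
Add 2 hours and 47 minutes layover in San Teodoro → 10:01 AM UTC.
Add 13 hours and 5 minutes leg 2 → 11:06 PM UTC.
Add 5 hours and 5 minutes layover in Kabul → 4:11 AM UTC (Nov 14).
Add 14 hours 57 minutes leg 3 → 7:08 PM UTC.
Tehran is UTC+3:30, so local arrival = 7:08 PM + 3:30 = 10:38 PM on Nov 14.

10:38 PM on Nov 14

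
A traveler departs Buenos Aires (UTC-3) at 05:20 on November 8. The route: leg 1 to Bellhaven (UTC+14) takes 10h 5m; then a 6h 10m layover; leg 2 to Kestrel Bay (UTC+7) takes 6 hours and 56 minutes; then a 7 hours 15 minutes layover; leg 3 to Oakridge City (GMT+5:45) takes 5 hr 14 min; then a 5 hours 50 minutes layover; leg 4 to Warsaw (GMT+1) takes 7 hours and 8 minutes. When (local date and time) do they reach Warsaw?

09:58 on November 10

Convert departure to UTC: 05:20 + 3:00 = 08:20 UTC on Nov 8.
Add 10 hours and 5 minutes leg 1 → 18:25 UTC.
Add 6 hours 10 minutes layover in Bellhaven → 00:35 UTC (Nov 9).
Add 6 hours and 56 minutes leg 2 → 07:31 UTC.
Add 7 hours 15 minutes layover in Kestrel Bay → 14:46 UTC.
Add 5 hours 14 minutes leg 3 → 20:00 UTC.
Add 5 hours 50 minutes layover in Oakridge City → 01:50 UTC (Nov 10).
Add 7 hours 8 minutes leg 4 → 08:58 UTC.
Warsaw is UTC+1:00, so local arrival = 08:58 + 1:00 = 09:58 on Nov 10.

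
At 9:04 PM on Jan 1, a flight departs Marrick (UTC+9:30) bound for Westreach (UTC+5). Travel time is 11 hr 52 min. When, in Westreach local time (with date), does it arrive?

Convert departure to UTC: 9:04 PM − 9:30 = 11:34 AM UTC on Jan 1.
Add 11 hours and 52 minutes travel time → 11:26 PM UTC.
Westreach is UTC+5:00, so local arrival = 11:26 PM + 5:00 = 4:26 AM on Jan 2.

4:26 AM on January 2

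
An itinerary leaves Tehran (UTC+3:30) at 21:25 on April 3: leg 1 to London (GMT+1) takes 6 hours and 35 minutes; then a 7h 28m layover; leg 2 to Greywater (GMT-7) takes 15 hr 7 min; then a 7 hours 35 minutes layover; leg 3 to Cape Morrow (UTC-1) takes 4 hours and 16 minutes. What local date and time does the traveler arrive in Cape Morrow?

Convert departure to UTC: 21:25 − 3:30 = 17:55 UTC on Apr 3.
Add 6 hours 35 minutes leg 1 → 00:30 UTC (Apr 4).
Add 7 hours 28 minutes layover in London → 07:58 UTC.
Add 15 hours and 7 minutes leg 2 → 23:05 UTC.
Add 7 hours and 35 minutes layover in Greywater → 06:40 UTC (Apr 5).
Add 4 hours and 16 minutes leg 3 → 10:56 UTC.
Cape Morrow is UTC−1:00, so local arrival = 10:56 − 1:00 = 09:56 on Apr 5.

09:56 on April 5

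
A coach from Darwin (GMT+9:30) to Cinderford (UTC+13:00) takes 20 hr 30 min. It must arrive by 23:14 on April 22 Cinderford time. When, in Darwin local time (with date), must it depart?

23:14 on April 21

Target arrival in UTC: 23:14 − 13:00 = 10:14 on Apr 22.
Subtract 20 hours and 30 minutes → departure 13:44 UTC on Apr 21.
Darwin is UTC+9:30: 13:44 + 9:30 = 23:14 on Apr 21.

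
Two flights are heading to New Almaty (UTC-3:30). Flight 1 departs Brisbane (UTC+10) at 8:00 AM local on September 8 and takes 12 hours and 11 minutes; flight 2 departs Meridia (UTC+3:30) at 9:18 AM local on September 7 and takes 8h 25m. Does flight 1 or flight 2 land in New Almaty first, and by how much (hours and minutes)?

Flight 1 in UTC: 8:00 AM − 10:00 = 10:00 PM on Sep 7.
+12 hours and 11 minutes → arrive 10:11 AM UTC on Sep 8.
Flight 2 in UTC: 9:18 AM − 3:30 = 5:48 AM on Sep 7.
+8 hours and 25 minutes → arrive 2:13 PM UTC on Sep 7.
Flight 2 lands earlier by 19 hours 58 minutes.

the second, by 19 hours 58 minutes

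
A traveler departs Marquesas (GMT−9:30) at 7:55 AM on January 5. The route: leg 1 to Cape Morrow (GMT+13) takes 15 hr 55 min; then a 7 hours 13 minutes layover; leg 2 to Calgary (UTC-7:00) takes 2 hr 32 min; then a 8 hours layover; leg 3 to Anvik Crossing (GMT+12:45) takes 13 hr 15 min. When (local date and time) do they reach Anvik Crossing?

Convert departure to UTC: 7:55 AM + 9:30 = 5:25 PM UTC on Jan 5.
Add 15 hours 55 minutes leg 1 → 9:20 AM UTC (Jan 6).
Add 7 hours and 13 minutes layover in Cape Morrow → 4:33 PM UTC.
Add 2 hours and 32 minutes leg 2 → 7:05 PM UTC.
Add 8 hours layover in Calgary → 3:05 AM UTC (Jan 7).
Add 13 hours and 15 minutes leg 3 → 4:20 PM UTC.
Anvik Crossing is UTC+12:45, so local arrival = 4:20 PM + 12:45 = 5:05 AM on Jan 8.

5:05 AM on Jan 8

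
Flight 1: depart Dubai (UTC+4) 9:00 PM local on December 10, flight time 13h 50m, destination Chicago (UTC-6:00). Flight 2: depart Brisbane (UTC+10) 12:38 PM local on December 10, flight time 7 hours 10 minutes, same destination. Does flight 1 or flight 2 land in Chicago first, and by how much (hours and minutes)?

Flight 1 in UTC: 9:00 PM − 4:00 = 5:00 PM on Dec 10.
+13 hours 50 minutes → arrive 6:50 AM UTC on Dec 11.
Flight 2 in UTC: 12:38 PM − 10:00 = 2:38 AM on Dec 10.
+7 hours 10 minutes → arrive 9:48 AM UTC on Dec 10.
Flight 2 lands earlier by 21 hours 2 minutes.

the second, by 21 hours 2 minutes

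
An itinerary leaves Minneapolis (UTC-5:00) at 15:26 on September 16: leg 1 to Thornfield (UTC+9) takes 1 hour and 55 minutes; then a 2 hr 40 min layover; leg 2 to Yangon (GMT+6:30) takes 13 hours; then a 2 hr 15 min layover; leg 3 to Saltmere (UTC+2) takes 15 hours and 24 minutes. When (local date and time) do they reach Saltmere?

09:40 on September 18

Convert departure to UTC: 15:26 + 5:00 = 20:26 UTC on Sep 16.
Add 1 hour and 55 minutes leg 1 → 22:21 UTC.
Add 2 hours 40 minutes layover in Thornfield → 01:01 UTC (Sep 17).
Add 13 hours leg 2 → 14:01 UTC.
Add 2 hours and 15 minutes layover in Yangon → 16:16 UTC.
Add 15 hours 24 minutes leg 3 → 07:40 UTC (Sep 18).
Saltmere is UTC+2:00, so local arrival = 07:40 + 2:00 = 09:40 on Sep 18.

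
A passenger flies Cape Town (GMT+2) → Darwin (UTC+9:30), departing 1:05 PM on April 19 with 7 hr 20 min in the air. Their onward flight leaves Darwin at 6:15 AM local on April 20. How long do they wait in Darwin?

2 hours 20 minutes

Convert departure to UTC: 1:05 PM − 2:00 = 11:05 AM UTC on Apr 19.
Add 7 hours 20 minutes flight time → 6:25 PM UTC.
Darwin is UTC+9:30, so local arrival = 6:25 PM + 9:30 = 3:55 AM on Apr 20.
Layover = 6:15 AM − 3:55 AM = 2 hours 20 minutes.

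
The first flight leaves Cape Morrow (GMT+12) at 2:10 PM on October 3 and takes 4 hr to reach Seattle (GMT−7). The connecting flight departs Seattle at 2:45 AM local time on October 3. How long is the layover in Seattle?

3 hours 35 minutes

Convert departure to UTC: 2:10 PM − 12:00 = 2:10 AM UTC on Oct 3.
Add 4 hours flight time → 6:10 AM UTC.
Seattle is UTC−7:00, so local arrival = 6:10 AM − 7:00 = 11:10 PM on Oct 2.
Layover = 2:45 AM − 11:10 PM (+1 day) = 3 hours 35 minutes.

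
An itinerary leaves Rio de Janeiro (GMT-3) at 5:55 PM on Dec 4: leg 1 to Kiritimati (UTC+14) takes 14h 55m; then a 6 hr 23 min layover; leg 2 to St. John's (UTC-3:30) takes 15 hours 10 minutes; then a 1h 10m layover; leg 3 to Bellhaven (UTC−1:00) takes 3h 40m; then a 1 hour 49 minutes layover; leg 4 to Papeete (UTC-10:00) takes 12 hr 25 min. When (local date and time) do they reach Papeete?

Convert departure to UTC: 5:55 PM + 3:00 = 8:55 PM UTC on Dec 4.
Add 14 hours 55 minutes leg 1 → 11:50 AM UTC (Dec 5).
Add 6 hours 23 minutes layover in Kiritimati → 6:13 PM UTC.
Add 15 hours and 10 minutes leg 2 → 9:23 AM UTC (Dec 6).
Add 1 hour 10 minutes layover in St. John's → 10:33 AM UTC.
Add 3 hours and 40 minutes leg 3 → 2:13 PM UTC.
Add 1 hour 49 minutes layover in Bellhaven → 4:02 PM UTC.
Add 12 hours and 25 minutes leg 4 → 4:27 AM UTC (Dec 7).
Papeete is UTC−10:00, so local arrival = 4:27 AM − 10:00 = 6:27 PM on Dec 6.

6:27 PM on December 6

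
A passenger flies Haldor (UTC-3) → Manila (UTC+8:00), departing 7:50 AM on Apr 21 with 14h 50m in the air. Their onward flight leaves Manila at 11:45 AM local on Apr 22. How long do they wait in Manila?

Convert departure to UTC: 7:50 AM + 3:00 = 10:50 AM UTC on Apr 21.
Add 14 hours 50 minutes flight time → 1:40 AM UTC (Apr 22).
Manila is UTC+8:00, so local arrival = 1:40 AM + 8:00 = 9:40 AM on Apr 22.
Layover = 11:45 AM − 9:40 AM = 2 hours 5 minutes.

2 hours 5 minutes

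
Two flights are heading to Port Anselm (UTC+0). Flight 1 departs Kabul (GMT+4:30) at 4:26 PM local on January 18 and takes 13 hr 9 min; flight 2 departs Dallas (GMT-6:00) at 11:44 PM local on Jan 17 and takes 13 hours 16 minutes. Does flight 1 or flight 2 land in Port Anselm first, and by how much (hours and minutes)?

the second, by 6 hours 5 minutes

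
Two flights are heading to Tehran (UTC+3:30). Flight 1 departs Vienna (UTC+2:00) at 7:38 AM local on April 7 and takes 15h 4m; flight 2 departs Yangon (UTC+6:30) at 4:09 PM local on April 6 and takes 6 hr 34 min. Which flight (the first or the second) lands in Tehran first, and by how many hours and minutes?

Flight 1 in UTC: 7:38 AM − 2:00 = 5:38 AM on Apr 7.
+15 hours and 4 minutes → arrive 8:42 PM UTC on Apr 7.
Flight 2 in UTC: 4:09 PM − 6:30 = 9:39 AM on Apr 6.
+6 hours and 34 minutes → arrive 4:13 PM UTC on Apr 6.
Flight 2 lands earlier by 28 hours 29 minutes.

the second, by 28 hours 29 minutes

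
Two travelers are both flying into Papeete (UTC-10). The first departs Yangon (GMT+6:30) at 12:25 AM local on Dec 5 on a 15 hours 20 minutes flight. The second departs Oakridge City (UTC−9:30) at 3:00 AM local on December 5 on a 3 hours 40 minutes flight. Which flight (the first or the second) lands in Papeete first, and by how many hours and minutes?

Flight 1 in UTC: 12:25 AM − 6:30 = 5:55 PM on Dec 4.
+15 hours 20 minutes → arrive 9:15 AM UTC on Dec 5.
Flight 2 in UTC: 3:00 AM + 9:30 = 12:30 PM on Dec 5.
+3 hours and 40 minutes → arrive 4:10 PM UTC on Dec 5.
Flight 1 lands earlier by 6 hours 55 minutes.

the first, by 6 hours 55 minutes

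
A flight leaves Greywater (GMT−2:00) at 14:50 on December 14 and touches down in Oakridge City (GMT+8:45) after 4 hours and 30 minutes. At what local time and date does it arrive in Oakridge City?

06:05 on December 15

Convert departure to UTC: 14:50 + 2:00 = 16:50 UTC on Dec 14.
Add 4 hours and 30 minutes travel time → 21:20 UTC.
Oakridge City is UTC+8:45, so local arrival = 21:20 + 8:45 = 06:05 on Dec 15.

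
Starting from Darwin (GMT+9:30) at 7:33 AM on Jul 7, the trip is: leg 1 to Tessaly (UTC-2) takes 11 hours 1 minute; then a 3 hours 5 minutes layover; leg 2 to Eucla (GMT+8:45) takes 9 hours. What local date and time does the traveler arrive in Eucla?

5:54 AM on July 8

Convert departure to UTC: 7:33 AM − 9:30 = 10:03 PM UTC on Jul 6.
Add 11 hours and 1 minute leg 1 → 9:04 AM UTC (Jul 7).
Add 3 hours 5 minutes layover in Tessaly → 12:09 PM UTC.
Add 9 hours leg 2 → 9:09 PM UTC.
Eucla is UTC+8:45, so local arrival = 9:09 PM + 8:45 = 5:54 AM on Jul 8.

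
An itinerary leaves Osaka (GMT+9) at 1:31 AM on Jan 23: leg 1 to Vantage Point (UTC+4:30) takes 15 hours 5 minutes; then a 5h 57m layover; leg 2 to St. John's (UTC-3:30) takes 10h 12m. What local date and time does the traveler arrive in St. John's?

8:15 PM on Jan 23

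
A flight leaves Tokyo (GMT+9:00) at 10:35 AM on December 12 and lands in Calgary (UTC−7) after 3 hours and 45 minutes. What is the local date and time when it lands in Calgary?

10:20 PM on Dec 11

Convert departure to UTC: 10:35 AM − 9:00 = 1:35 AM UTC on Dec 12.
Add 3 hours and 45 minutes travel time → 5:20 AM UTC.
Calgary is UTC−7:00, so local arrival = 5:20 AM − 7:00 = 10:20 PM on Dec 11.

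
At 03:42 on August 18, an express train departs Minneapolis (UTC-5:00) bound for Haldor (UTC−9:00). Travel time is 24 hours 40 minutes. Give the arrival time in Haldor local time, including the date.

00:22 on Aug 19

Convert departure to UTC: 03:42 + 5:00 = 08:42 UTC on Aug 18.
Add 24 hours 40 minutes travel time → 09:22 UTC (Aug 19).
Haldor is UTC−9:00, so local arrival = 09:22 − 9:00 = 00:22 on Aug 19.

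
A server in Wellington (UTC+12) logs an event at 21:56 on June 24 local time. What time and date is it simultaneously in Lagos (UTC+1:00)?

In UTC: 21:56 − 12:00 = 09:56 on Jun 24.
Lagos is UTC+1:00: 09:56 + 1:00 = 10:56 on Jun 24.

10:56 on June 24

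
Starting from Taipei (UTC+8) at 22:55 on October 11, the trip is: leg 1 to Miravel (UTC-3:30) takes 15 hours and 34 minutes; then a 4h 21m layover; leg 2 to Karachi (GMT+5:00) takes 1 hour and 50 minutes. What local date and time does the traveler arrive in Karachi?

Convert departure to UTC: 22:55 − 8:00 = 14:55 UTC on Oct 11.
Add 15 hours 34 minutes leg 1 → 06:29 UTC (Oct 12).
Add 4 hours 21 minutes layover in Miravel → 10:50 UTC.
Add 1 hour 50 minutes leg 2 → 12:40 UTC.
Karachi is UTC+5:00, so local arrival = 12:40 + 5:00 = 17:40 on Oct 12.

17:40 on October 12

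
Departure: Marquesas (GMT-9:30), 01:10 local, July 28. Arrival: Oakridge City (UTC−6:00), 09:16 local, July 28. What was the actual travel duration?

4 hours 36 minutes

Departure in UTC: 01:10 + 9:30 = 10:40 on Jul 28.
Arrival in UTC: 09:16 + 6:00 = 15:16 on Jul 28.
Elapsed = 15:16 − 10:40 = 4 hours 36 minutes.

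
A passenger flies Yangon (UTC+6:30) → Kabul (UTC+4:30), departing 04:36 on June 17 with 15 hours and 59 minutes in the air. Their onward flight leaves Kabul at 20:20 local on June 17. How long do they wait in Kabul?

1 hour 45 minutes

Convert departure to UTC: 04:36 − 6:30 = 22:06 UTC on Jun 16.
Add 15 hours and 59 minutes flight time → 14:05 UTC (Jun 17).
Kabul is UTC+4:30, so local arrival = 14:05 + 4:30 = 18:35 on Jun 17.
Layover = 20:20 − 18:35 = 1 hour 45 minutes.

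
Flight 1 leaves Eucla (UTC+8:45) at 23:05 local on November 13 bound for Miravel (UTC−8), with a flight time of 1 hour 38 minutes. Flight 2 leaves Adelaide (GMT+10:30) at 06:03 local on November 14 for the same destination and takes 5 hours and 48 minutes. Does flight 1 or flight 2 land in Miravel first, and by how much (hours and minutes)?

Flight 1 in UTC: 23:05 − 8:45 = 14:20 on Nov 13.
+1 hour 38 minutes → arrive 15:58 UTC on Nov 13.
Flight 2 in UTC: 06:03 − 10:30 = 19:33 on Nov 13.
+5 hours 48 minutes → arrive 01:21 UTC on Nov 14.
Flight 1 lands earlier by 9 hours 23 minutes.

the first, by 9 hours 23 minutes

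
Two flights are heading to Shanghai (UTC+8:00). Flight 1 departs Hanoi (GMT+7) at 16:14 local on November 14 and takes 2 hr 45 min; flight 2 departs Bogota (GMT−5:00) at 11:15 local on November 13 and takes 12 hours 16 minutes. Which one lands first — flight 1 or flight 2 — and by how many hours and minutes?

the second, by 7 hours 28 minutes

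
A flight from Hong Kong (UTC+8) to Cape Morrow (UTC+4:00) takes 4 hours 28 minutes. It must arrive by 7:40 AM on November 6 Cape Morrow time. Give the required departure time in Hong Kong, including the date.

7:12 AM on November 6

Target arrival in UTC: 7:40 AM − 4:00 = 3:40 AM on Nov 6.
Subtract 4 hours and 28 minutes → departure 11:12 PM UTC on Nov 5.
Hong Kong is UTC+8:00: 11:12 PM + 8:00 = 7:12 AM on Nov 6.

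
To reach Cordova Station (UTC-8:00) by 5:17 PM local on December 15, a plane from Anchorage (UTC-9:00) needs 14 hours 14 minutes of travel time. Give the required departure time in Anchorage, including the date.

2:03 AM on December 15

Target arrival in UTC: 5:17 PM + 8:00 = 1:17 AM on Dec 16.
Subtract 14 hours 14 minutes → departure 11:03 AM UTC on Dec 15.
Anchorage is UTC−9:00: 11:03 AM − 9:00 = 2:03 AM on Dec 15.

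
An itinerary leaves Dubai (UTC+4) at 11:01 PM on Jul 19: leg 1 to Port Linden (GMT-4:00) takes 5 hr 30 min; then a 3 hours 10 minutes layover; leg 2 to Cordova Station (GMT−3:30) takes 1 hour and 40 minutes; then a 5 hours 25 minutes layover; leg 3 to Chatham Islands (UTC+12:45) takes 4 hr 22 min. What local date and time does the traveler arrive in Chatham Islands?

Convert departure to UTC: 11:01 PM − 4:00 = 7:01 PM UTC on Jul 19.
Add 5 hours 30 minutes leg 1 → 12:31 AM UTC (Jul 20).
Add 3 hours 10 minutes layover in Port Linden → 3:41 AM UTC.
Add 1 hour and 40 minutes leg 2 → 5:21 AM UTC.
Add 5 hours 25 minutes layover in Cordova Station → 10:46 AM UTC.
Add 4 hours and 22 minutes leg 3 → 3:08 PM UTC.
Chatham Islands is UTC+12:45, so local arrival = 3:08 PM + 12:45 = 3:53 AM on Jul 21.

3:53 AM on July 21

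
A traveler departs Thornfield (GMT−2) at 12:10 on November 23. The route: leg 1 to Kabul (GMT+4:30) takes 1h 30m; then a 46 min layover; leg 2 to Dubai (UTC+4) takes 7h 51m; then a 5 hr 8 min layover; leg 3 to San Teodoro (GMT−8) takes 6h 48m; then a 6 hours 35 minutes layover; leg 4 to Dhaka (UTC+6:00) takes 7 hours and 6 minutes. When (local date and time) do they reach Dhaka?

07:54 on November 25

Convert departure to UTC: 12:10 + 2:00 = 14:10 UTC on Nov 23.
Add 1 hour 30 minutes leg 1 → 15:40 UTC.
Add 46 minutes layover in Kabul → 16:26 UTC.
Add 7 hours 51 minutes leg 2 → 00:17 UTC (Nov 24).
Add 5 hours 8 minutes layover in Dubai → 05:25 UTC.
Add 6 hours and 48 minutes leg 3 → 12:13 UTC.
Add 6 hours 35 minutes layover in San Teodoro → 18:48 UTC.
Add 7 hours 6 minutes leg 4 → 01:54 UTC (Nov 25).
Dhaka is UTC+6:00, so local arrival = 01:54 + 6:00 = 07:54 on Nov 25.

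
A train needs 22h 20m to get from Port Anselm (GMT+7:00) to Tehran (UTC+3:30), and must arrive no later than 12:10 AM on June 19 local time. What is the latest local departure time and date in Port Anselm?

5:20 AM on June 18

Target arrival in UTC: 12:10 AM − 3:30 = 8:40 PM on Jun 18.
Subtract 22 hours and 20 minutes → departure 10:20 PM UTC on Jun 17.
Port Anselm is UTC+7:00: 10:20 PM + 7:00 = 5:20 AM on Jun 18.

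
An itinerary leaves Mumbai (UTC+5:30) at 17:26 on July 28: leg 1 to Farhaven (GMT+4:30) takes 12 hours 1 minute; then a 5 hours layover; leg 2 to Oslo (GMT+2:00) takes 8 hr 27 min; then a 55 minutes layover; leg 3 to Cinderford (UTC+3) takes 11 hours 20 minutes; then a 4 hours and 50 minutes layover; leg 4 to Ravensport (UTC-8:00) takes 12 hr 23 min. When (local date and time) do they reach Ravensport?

10:52 on July 30

Convert departure to UTC: 17:26 − 5:30 = 11:56 UTC on Jul 28.
Add 12 hours 1 minute leg 1 → 23:57 UTC.
Add 5 hours layover in Farhaven → 04:57 UTC (Jul 29).
Add 8 hours and 27 minutes leg 2 → 13:24 UTC.
Add 55 minutes layover in Oslo → 14:19 UTC.
Add 11 hours 20 minutes leg 3 → 01:39 UTC (Jul 30).
Add 4 hours 50 minutes layover in Cinderford → 06:29 UTC.
Add 12 hours and 23 minutes leg 4 → 18:52 UTC.
Ravensport is UTC−8:00, so local arrival = 18:52 − 8:00 = 10:52 on Jul 30.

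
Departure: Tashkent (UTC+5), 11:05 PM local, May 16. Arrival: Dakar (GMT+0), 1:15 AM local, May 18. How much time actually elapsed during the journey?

Departure in UTC: 11:05 PM − 5:00 = 6:05 PM on May 16.
Arrival is already UTC: 1:15 AM on May 18.
Elapsed = 1:15 AM − 6:05 PM (+2 days) = 31 hours 10 minutes.

31 hours 10 minutes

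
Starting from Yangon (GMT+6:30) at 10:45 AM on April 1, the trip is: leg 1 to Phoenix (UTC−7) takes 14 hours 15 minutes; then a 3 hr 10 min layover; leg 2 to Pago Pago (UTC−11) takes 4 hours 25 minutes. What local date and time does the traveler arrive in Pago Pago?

Convert departure to UTC: 10:45 AM − 6:30 = 4:15 AM UTC on Apr 1.
Add 14 hours 15 minutes leg 1 → 6:30 PM UTC.
Add 3 hours and 10 minutes layover in Phoenix → 9:40 PM UTC.
Add 4 hours 25 minutes leg 2 → 2:05 AM UTC (Apr 2).
Pago Pago is UTC−11:00, so local arrival = 2:05 AM − 11:00 = 3:05 PM on Apr 1.

3:05 PM on Apr 1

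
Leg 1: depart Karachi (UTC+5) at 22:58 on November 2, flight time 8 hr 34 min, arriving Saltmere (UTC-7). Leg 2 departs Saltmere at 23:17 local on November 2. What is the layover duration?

3 hours 45 minutes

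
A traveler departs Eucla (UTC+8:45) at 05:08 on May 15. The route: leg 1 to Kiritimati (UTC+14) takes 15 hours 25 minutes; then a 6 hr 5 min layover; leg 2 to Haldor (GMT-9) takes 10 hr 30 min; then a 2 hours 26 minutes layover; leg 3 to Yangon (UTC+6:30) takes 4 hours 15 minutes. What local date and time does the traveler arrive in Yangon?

Convert departure to UTC: 05:08 − 8:45 = 20:23 UTC on May 14.
Add 15 hours 25 minutes leg 1 → 11:48 UTC (May 15).
Add 6 hours 5 minutes layover in Kiritimati → 17:53 UTC.
Add 10 hours 30 minutes leg 2 → 04:23 UTC (May 16).
Add 2 hours 26 minutes layover in Haldor → 06:49 UTC.
Add 4 hours and 15 minutes leg 3 → 11:04 UTC.
Yangon is UTC+6:30, so local arrival = 11:04 + 6:30 = 17:34 on May 16.

17:34 on May 16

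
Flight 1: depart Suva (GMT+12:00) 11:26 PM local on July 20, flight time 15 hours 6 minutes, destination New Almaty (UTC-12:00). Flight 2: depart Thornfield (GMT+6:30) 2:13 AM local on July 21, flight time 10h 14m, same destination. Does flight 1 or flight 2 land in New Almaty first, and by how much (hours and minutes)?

the first, by 3 hours 25 minutes

Flight 1 in UTC: 11:26 PM − 12:00 = 11:26 AM on Jul 20.
+15 hours and 6 minutes → arrive 2:32 AM UTC on Jul 21.
Flight 2 in UTC: 2:13 AM − 6:30 = 7:43 PM on Jul 20.
+10 hours and 14 minutes → arrive 5:57 AM UTC on Jul 21.
Flight 1 lands earlier by 3 hours 25 minutes.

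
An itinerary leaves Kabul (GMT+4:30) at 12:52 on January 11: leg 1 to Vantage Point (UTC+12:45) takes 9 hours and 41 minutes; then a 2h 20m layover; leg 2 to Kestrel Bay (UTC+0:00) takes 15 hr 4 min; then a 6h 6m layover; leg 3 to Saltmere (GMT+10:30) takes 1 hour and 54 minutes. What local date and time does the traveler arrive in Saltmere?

Convert departure to UTC: 12:52 − 4:30 = 08:22 UTC on Jan 11.
Add 9 hours and 41 minutes leg 1 → 18:03 UTC.
Add 2 hours 20 minutes layover in Vantage Point → 20:23 UTC.
Add 15 hours 4 minutes leg 2 → 11:27 UTC (Jan 12).
Add 6 hours and 6 minutes layover in Kestrel Bay → 17:33 UTC.
Add 1 hour and 54 minutes leg 3 → 19:27 UTC.
Saltmere is UTC+10:30, so local arrival = 19:27 + 10:30 = 05:57 on Jan 13.

05:57 on Jan 13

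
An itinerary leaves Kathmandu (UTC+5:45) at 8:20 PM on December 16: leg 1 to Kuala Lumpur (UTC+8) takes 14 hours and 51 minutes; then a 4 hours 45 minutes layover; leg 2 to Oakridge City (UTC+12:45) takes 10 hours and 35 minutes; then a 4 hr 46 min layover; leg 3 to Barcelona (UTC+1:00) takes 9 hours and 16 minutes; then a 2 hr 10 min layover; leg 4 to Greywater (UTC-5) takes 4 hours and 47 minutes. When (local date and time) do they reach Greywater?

12:45 PM on December 18

Convert departure to UTC: 8:20 PM − 5:45 = 2:35 PM UTC on Dec 16.
Add 14 hours 51 minutes leg 1 → 5:26 AM UTC (Dec 17).
Add 4 hours and 45 minutes layover in Kuala Lumpur → 10:11 AM UTC.
Add 10 hours and 35 minutes leg 2 → 8:46 PM UTC.
Add 4 hours and 46 minutes layover in Oakridge City → 1:32 AM UTC (Dec 18).
Add 9 hours and 16 minutes leg 3 → 10:48 AM UTC.
Add 2 hours and 10 minutes layover in Barcelona → 12:58 PM UTC.
Add 4 hours 47 minutes leg 4 → 5:45 PM UTC.
Greywater is UTC−5:00, so local arrival = 5:45 PM − 5:00 = 12:45 PM on Dec 18.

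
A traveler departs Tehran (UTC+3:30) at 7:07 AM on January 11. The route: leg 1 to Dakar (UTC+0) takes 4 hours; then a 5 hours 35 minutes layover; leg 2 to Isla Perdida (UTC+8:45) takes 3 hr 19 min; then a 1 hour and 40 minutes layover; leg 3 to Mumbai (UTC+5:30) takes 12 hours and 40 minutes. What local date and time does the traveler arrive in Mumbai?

12:21 PM on Jan 12

Convert departure to UTC: 7:07 AM − 3:30 = 3:37 AM UTC on Jan 11.
Add 4 hours leg 1 → 7:37 AM UTC.
Add 5 hours 35 minutes layover in Dakar → 1:12 PM UTC.
Add 3 hours and 19 minutes leg 2 → 4:31 PM UTC.
Add 1 hour and 40 minutes layover in Isla Perdida → 6:11 PM UTC.
Add 12 hours and 40 minutes leg 3 → 6:51 AM UTC (Jan 12).
Mumbai is UTC+5:30, so local arrival = 6:51 AM + 5:30 = 12:21 PM on Jan 12.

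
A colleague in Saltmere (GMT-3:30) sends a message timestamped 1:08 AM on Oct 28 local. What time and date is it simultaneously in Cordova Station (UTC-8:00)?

In UTC: 1:08 AM + 3:30 = 4:38 AM on Oct 28.
Cordova Station is UTC−8:00: 4:38 AM − 8:00 = 8:38 PM on Oct 27.

8:38 PM on Oct 27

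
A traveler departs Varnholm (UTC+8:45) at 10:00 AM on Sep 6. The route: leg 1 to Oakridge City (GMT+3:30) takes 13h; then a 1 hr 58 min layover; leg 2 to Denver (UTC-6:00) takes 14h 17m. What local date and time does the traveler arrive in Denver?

12:30 AM on September 7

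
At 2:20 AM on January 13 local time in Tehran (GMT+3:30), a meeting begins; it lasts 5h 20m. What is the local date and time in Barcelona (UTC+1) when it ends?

Convert start to UTC: 2:20 AM − 3:30 = 10:50 PM UTC on Jan 12.
Add 5 hours and 20 minutes duration → 4:10 AM UTC (Jan 13).
Barcelona is UTC+1:00, so local end time = 4:10 AM + 1:00 = 5:10 AM on Jan 13.

5:10 AM on Jan 13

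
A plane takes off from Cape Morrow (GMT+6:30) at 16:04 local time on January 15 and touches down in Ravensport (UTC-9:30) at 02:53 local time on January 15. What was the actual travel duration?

2 hours 49 minutes

Ravensport is 16:00 behind Cape Morrow.
Clock-face elapsed time (ignoring zones) is −13 hours 11 minutes.
Actual elapsed = −13 hours 11 minutes + 16:00 = 2 hours 49 minutes.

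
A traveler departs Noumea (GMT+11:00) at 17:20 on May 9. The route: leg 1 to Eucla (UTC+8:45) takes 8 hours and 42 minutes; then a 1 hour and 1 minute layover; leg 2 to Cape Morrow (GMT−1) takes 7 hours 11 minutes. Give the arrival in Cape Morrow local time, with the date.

Convert departure to UTC: 17:20 − 11:00 = 06:20 UTC on May 9.
Add 8 hours 42 minutes leg 1 → 15:02 UTC.
Add 1 hour and 1 minute layover in Eucla → 16:03 UTC.
Add 7 hours 11 minutes leg 2 → 23:14 UTC.
Cape Morrow is UTC−1:00, so local arrival = 23:14 − 1:00 = 22:14 on May 9.

22:14 on May 9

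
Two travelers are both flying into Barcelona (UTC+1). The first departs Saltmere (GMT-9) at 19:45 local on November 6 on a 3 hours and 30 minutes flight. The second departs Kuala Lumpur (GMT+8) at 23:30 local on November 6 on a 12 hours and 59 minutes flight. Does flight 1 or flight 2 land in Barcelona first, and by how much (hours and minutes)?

Flight 1 in UTC: 19:45 + 9:00 = 04:45 on Nov 7.
+3 hours 30 minutes → arrive 08:15 UTC on Nov 7.
Flight 2 in UTC: 23:30 − 8:00 = 15:30 on Nov 6.
+12 hours 59 minutes → arrive 04:29 UTC on Nov 7.
Flight 2 lands earlier by 3 hours 46 minutes.

the second, by 3 hours 46 minutes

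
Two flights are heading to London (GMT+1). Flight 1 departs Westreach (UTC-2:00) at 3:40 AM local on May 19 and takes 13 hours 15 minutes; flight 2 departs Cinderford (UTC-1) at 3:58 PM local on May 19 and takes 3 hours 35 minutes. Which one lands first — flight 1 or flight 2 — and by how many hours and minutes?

the first, by 1 hour 38 minutes

Flight 1 in UTC: 3:40 AM + 2:00 = 5:40 AM on May 19.
+13 hours and 15 minutes → arrive 6:55 PM UTC on May 19.
Flight 2 in UTC: 3:58 PM + 1:00 = 4:58 PM on May 19.
+3 hours 35 minutes → arrive 8:33 PM UTC on May 19.
Flight 1 lands earlier by 1 hour 38 minutes.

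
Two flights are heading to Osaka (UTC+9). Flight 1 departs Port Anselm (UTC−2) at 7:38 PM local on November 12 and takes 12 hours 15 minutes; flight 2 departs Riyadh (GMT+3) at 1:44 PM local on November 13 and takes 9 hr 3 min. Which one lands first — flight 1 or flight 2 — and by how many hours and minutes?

the first, by 9 hours 54 minutes

Flight 1 in UTC: 7:38 PM + 2:00 = 9:38 PM on Nov 12.
+12 hours 15 minutes → arrive 9:53 AM UTC on Nov 13.
Flight 2 in UTC: 1:44 PM − 3:00 = 10:44 AM on Nov 13.
+9 hours and 3 minutes → arrive 7:47 PM UTC on Nov 13.
Flight 1 lands earlier by 9 hours 54 minutes.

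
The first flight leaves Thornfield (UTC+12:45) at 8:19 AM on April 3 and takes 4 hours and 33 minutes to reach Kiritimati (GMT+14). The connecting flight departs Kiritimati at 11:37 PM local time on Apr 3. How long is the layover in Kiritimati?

9 hours 30 minutes

Convert departure to UTC: 8:19 AM − 12:45 = 7:34 PM UTC on Apr 2.
Add 4 hours and 33 minutes flight time → 12:07 AM UTC (Apr 3).
Kiritimati is UTC+14:00, so local arrival = 12:07 AM + 14:00 = 2:07 PM on Apr 3.
Layover = 11:37 PM − 2:07 PM = 9 hours 30 minutes.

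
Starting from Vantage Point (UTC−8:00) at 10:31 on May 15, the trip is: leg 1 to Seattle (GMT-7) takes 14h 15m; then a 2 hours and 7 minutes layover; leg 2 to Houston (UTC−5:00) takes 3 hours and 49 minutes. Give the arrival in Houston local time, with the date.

09:42 on May 16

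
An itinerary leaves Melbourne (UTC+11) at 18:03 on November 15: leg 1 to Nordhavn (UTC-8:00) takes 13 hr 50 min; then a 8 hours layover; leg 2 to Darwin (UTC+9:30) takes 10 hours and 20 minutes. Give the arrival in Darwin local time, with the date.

Convert departure to UTC: 18:03 − 11:00 = 07:03 UTC on Nov 15.
Add 13 hours 50 minutes leg 1 → 20:53 UTC.
Add 8 hours layover in Nordhavn → 04:53 UTC (Nov 16).
Add 10 hours and 20 minutes leg 2 → 15:13 UTC.
Darwin is UTC+9:30, so local arrival = 15:13 + 9:30 = 00:43 on Nov 17.

00:43 on Nov 17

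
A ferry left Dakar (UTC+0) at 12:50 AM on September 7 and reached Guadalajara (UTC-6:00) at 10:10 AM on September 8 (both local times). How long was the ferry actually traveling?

39 hours 20 minutes

Departure is already UTC: 12:50 AM on Sep 7.
Arrival in UTC: 10:10 AM + 6:00 = 4:10 PM on Sep 8.
Elapsed = 4:10 PM − 12:50 AM (+1 day) = 39 hours 20 minutes.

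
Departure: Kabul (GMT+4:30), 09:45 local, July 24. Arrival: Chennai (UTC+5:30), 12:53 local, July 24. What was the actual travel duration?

2 hours 8 minutes

Departure in UTC: 09:45 − 4:30 = 05:15 on Jul 24.
Arrival in UTC: 12:53 − 5:30 = 07:23 on Jul 24.
Elapsed = 07:23 − 05:15 = 2 hours 8 minutes.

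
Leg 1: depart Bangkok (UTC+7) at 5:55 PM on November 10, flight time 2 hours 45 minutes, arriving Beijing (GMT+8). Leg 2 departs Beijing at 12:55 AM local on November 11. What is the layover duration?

Convert departure to UTC: 5:55 PM − 7:00 = 10:55 AM UTC on Nov 10.
Add 2 hours 45 minutes flight time → 1:40 PM UTC.
Beijing is UTC+8:00, so local arrival = 1:40 PM + 8:00 = 9:40 PM on Nov 10.
Layover = 12:55 AM − 9:40 PM (+1 day) = 3 hours 15 minutes.

3 hours 15 minutes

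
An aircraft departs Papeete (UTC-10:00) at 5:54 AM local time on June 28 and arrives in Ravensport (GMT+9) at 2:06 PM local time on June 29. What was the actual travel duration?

Departure in UTC: 5:54 AM + 10:00 = 3:54 PM on Jun 28.
Arrival in UTC: 2:06 PM − 9:00 = 5:06 AM on Jun 29.
Elapsed = 5:06 AM − 3:54 PM (+1 day) = 13 hours 12 minutes.

13 hours 12 minutes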